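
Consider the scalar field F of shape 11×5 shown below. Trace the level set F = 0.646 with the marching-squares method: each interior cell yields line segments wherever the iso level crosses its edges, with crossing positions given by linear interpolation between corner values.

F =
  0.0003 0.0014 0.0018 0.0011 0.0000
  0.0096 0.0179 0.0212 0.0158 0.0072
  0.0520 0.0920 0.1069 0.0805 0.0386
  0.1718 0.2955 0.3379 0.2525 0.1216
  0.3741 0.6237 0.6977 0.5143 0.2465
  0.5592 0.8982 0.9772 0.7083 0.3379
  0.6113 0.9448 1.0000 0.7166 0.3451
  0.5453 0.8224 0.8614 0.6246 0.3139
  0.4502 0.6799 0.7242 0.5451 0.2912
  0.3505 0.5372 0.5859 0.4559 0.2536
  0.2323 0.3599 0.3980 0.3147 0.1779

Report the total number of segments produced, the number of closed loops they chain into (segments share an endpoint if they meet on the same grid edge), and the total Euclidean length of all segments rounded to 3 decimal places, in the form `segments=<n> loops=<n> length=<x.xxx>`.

segments=16 loops=1 length=12.225

cell (3,1): code 0100 → (3.856,2.000)–(4.000,1.301)
cell (3,2): code 1000 → (4.000,2.282)–(3.856,2.000)
cell (4,0): code 0100 → (4.081,1.000)–(5.000,0.256)
cell (4,1): code 1110 → (4.000,1.301)–(4.081,1.000)
cell (4,2): code 1101 → (4.679,3.000)–(4.000,2.282)
cell (4,3): code 1000 → (5.000,3.168)–(4.679,3.000)
cell (5,0): code 0110 → (5.000,0.256)–(6.000,0.104)
cell (5,3): code 1001 → (6.000,3.190)–(5.000,3.168)
cell (6,0): code 0110 → (6.000,0.104)–(7.000,0.363)
cell (6,2): code 1011 → (7.000,2.910)–(6.767,3.000)
cell (6,3): code 0001 → (6.767,3.000)–(6.000,3.190)
cell (7,0): code 0110 → (7.000,0.363)–(8.000,0.852)
cell (7,2): code 1001 → (8.000,2.437)–(7.000,2.910)
cell (8,0): code 0010 → (8.000,0.852)–(8.238,1.000)
cell (8,1): code 0011 → (8.238,1.000)–(8.565,2.000)
cell (8,2): code 0001 → (8.565,2.000)–(8.000,2.437)
total: 16 segments, chained into 1 closed loop(s), length Σ = 12.225459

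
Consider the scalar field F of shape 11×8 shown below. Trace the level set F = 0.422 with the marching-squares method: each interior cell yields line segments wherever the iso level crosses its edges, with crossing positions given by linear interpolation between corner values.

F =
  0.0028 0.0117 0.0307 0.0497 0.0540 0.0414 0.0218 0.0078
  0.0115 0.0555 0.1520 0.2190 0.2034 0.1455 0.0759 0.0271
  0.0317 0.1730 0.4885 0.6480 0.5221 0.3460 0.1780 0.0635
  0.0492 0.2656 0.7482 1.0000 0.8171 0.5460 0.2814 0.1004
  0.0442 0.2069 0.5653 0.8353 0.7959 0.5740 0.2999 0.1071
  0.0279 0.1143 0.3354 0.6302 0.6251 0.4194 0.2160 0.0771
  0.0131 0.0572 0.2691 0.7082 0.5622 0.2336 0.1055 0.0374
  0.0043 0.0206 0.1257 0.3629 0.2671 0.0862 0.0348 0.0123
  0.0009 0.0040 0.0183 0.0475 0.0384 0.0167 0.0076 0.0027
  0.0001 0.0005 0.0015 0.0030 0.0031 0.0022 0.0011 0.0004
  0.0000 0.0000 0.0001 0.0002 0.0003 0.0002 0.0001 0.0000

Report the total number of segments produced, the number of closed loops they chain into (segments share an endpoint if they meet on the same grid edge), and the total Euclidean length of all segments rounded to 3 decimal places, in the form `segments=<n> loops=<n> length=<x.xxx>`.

cell (1,1): code 0100 → (1.802,2.000)–(2.000,1.789)
cell (1,2): code 1100 → (1.473,3.000)–(1.802,2.000)
cell (1,3): code 1100 → (1.686,4.000)–(1.473,3.000)
cell (1,4): code 1000 → (2.000,4.568)–(1.686,4.000)
cell (2,1): code 0110 → (2.000,1.789)–(3.000,1.324)
cell (2,4): code 1101 → (2.380,5.000)–(2.000,4.568)
cell (2,5): code 1000 → (3.000,5.469)–(2.380,5.000)
cell (3,1): code 0110 → (3.000,1.324)–(4.000,1.600)
cell (3,5): code 1001 → (4.000,5.555)–(3.000,5.469)
cell (4,1): code 0010 → (4.000,1.600)–(4.623,2.000)
cell (4,2): code 0111 → (4.623,2.000)–(5.000,2.294)
cell (4,4): code 1011 → (5.000,4.987)–(4.983,5.000)
cell (4,5): code 0001 → (4.983,5.000)–(4.000,5.555)
cell (5,2): code 0110 → (5.000,2.294)–(6.000,2.348)
cell (5,4): code 1001 → (6.000,4.427)–(5.000,4.987)
cell (6,2): code 0010 → (6.000,2.348)–(6.829,3.000)
cell (6,3): code 0011 → (6.829,3.000)–(6.475,4.000)
cell (6,4): code 0001 → (6.475,4.000)–(6.000,4.427)
total: 18 segments, chained into 1 closed loop(s), length Σ = 14.779419

segments=18 loops=1 length=14.779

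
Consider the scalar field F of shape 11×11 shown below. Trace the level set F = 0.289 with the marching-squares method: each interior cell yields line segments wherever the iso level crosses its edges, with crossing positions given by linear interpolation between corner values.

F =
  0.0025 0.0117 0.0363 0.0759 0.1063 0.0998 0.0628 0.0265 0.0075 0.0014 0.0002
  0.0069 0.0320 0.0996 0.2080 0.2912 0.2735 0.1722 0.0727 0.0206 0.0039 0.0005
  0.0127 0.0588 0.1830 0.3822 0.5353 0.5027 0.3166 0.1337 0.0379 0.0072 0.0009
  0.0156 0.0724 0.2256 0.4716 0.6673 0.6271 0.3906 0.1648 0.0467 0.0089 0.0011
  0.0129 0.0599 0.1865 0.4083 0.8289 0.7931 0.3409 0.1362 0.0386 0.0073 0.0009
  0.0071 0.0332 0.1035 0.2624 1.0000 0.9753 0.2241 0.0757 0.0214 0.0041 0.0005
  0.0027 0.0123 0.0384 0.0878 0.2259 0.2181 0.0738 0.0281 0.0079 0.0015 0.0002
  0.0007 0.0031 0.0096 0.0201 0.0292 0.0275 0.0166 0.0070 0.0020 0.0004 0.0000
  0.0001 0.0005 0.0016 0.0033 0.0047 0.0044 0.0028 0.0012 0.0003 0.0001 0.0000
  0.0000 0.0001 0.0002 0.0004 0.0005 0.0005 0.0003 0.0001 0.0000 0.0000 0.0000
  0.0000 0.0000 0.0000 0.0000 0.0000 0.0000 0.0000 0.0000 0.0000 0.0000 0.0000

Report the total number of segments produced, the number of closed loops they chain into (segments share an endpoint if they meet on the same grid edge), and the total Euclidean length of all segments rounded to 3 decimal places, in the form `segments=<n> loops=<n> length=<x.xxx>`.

cell (0,3): code 0100 → (0.988,4.000)–(1.000,3.974)
cell (0,4): code 1000 → (1.000,4.124)–(0.988,4.000)
cell (1,2): code 0100 → (1.465,3.000)–(2.000,2.532)
cell (1,3): code 1110 → (1.000,3.974)–(1.465,3.000)
cell (1,4): code 1101 → (1.068,5.000)–(1.000,4.124)
cell (1,5): code 1100 → (1.809,6.000)–(1.068,5.000)
cell (1,6): code 1000 → (2.000,6.151)–(1.809,6.000)
cell (2,2): code 0110 → (2.000,2.532)–(3.000,2.258)
cell (2,6): code 1001 → (3.000,6.450)–(2.000,6.151)
cell (3,2): code 0110 → (3.000,2.258)–(4.000,2.462)
cell (3,6): code 1001 → (4.000,6.254)–(3.000,6.450)
cell (4,2): code 0010 → (4.000,2.462)–(4.818,3.000)
cell (4,3): code 0111 → (4.818,3.000)–(5.000,3.036)
cell (4,5): code 1011 → (5.000,5.914)–(4.444,6.000)
cell (4,6): code 0001 → (4.444,6.000)–(4.000,6.254)
cell (5,3): code 0010 → (5.000,3.036)–(5.918,4.000)
cell (5,4): code 0011 → (5.918,4.000)–(5.906,5.000)
cell (5,5): code 0001 → (5.906,5.000)–(5.000,5.914)
total: 18 segments, chained into 1 closed loop(s), length Σ = 14.287564

segments=18 loops=1 length=14.288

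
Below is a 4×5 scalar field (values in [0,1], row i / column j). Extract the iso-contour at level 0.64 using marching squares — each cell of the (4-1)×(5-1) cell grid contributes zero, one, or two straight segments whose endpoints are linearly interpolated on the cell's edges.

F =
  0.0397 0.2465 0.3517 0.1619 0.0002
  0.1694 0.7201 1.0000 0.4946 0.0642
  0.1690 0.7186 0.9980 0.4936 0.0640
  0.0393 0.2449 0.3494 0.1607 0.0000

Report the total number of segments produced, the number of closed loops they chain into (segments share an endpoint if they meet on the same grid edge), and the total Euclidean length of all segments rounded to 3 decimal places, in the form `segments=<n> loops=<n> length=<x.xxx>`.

cell (0,0): code 0100 → (0.831,1.000)–(1.000,0.855)
cell (0,1): code 1100 → (0.445,2.000)–(0.831,1.000)
cell (0,2): code 1000 → (1.000,2.712)–(0.445,2.000)
cell (1,0): code 0110 → (1.000,0.855)–(2.000,0.857)
cell (1,2): code 1001 → (2.000,2.710)–(1.000,2.712)
cell (2,0): code 0010 → (2.000,0.857)–(2.166,1.000)
cell (2,1): code 0011 → (2.166,1.000)–(2.552,2.000)
cell (2,2): code 0001 → (2.552,2.000)–(2.000,2.710)
total: 8 segments, chained into 1 closed loop(s), length Σ = 6.388326

segments=8 loops=1 length=6.388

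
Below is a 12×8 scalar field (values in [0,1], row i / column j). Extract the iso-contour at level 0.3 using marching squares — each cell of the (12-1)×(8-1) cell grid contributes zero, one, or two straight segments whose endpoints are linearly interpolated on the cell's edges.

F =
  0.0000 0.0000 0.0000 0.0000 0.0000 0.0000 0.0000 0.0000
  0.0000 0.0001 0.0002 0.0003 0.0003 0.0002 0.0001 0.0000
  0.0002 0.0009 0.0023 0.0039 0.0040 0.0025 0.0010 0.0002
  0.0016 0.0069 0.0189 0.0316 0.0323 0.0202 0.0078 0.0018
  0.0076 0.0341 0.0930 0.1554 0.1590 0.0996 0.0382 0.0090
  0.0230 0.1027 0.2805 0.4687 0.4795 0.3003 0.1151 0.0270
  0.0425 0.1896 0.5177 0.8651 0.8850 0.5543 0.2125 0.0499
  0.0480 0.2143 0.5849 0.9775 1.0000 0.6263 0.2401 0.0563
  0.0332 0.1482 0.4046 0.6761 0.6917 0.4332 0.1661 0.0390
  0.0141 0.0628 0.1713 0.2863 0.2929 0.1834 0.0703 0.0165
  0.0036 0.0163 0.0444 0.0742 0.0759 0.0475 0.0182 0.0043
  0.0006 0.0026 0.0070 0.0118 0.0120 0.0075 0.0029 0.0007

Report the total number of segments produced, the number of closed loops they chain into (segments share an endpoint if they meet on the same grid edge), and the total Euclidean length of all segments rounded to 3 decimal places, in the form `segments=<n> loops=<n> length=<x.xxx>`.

segments=16 loops=1 length=14.394

cell (4,2): code 0100 → (4.462,3.000)–(5.000,2.104)
cell (4,3): code 1100 → (4.440,4.000)–(4.462,3.000)
cell (4,4): code 1100 → (4.999,5.000)–(4.440,4.000)
cell (4,5): code 1000 → (5.000,5.002)–(4.999,5.000)
cell (5,1): code 0100 → (5.082,2.000)–(6.000,1.336)
cell (5,2): code 1110 → (5.000,2.104)–(5.082,2.000)
cell (5,5): code 1001 → (6.000,5.744)–(5.000,5.002)
cell (6,1): code 0110 → (6.000,1.336)–(7.000,1.231)
cell (6,5): code 1001 → (7.000,5.845)–(6.000,5.744)
cell (7,1): code 0110 → (7.000,1.231)–(8.000,1.592)
cell (7,5): code 1001 → (8.000,5.499)–(7.000,5.845)
cell (8,1): code 0010 → (8.000,1.592)–(8.448,2.000)
cell (8,2): code 0011 → (8.448,2.000)–(8.965,3.000)
cell (8,3): code 0011 → (8.965,3.000)–(8.982,4.000)
cell (8,4): code 0011 → (8.982,4.000)–(8.533,5.000)
cell (8,5): code 0001 → (8.533,5.000)–(8.000,5.499)
total: 16 segments, chained into 1 closed loop(s), length Σ = 14.393783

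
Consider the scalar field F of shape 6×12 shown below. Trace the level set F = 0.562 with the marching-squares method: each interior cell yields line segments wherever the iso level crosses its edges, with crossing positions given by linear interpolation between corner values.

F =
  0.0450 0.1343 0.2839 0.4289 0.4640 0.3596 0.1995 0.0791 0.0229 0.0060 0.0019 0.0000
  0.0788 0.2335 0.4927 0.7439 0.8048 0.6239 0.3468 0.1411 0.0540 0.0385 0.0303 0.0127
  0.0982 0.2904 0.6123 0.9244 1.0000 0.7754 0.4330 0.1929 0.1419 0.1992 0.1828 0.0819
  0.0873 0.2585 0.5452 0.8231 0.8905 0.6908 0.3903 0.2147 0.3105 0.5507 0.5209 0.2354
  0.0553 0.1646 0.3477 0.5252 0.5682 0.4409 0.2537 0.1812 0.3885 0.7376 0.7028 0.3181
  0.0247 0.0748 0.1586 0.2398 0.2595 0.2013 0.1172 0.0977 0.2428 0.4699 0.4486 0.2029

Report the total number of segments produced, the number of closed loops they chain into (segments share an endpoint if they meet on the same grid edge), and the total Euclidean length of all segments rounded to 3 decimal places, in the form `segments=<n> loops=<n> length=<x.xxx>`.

segments=22 loops=2 length=17.094

cell (0,2): code 0100 → (0.423,3.000)–(1.000,2.276)
cell (0,3): code 1100 → (0.288,4.000)–(0.423,3.000)
cell (0,4): code 1100 → (0.766,5.000)–(0.288,4.000)
cell (0,5): code 1000 → (1.000,5.223)–(0.766,5.000)
cell (1,1): code 0100 → (1.579,2.000)–(2.000,1.844)
cell (1,2): code 1110 → (1.000,2.276)–(1.579,2.000)
cell (1,5): code 1001 → (2.000,5.623)–(1.000,5.223)
cell (2,1): code 0010 → (2.000,1.844)–(2.750,2.000)
cell (2,2): code 0111 → (2.750,2.000)–(3.000,2.060)
cell (2,5): code 1001 → (3.000,5.429)–(2.000,5.623)
cell (3,2): code 0010 → (3.000,2.060)–(3.876,3.000)
cell (3,3): code 0111 → (3.876,3.000)–(4.000,3.856)
cell (3,4): code 1011 → (4.000,4.049)–(3.515,5.000)
cell (3,5): code 0001 → (3.515,5.000)–(3.000,5.429)
cell (3,8): code 0100 → (3.060,9.000)–(4.000,8.497)
cell (3,9): code 1100 → (3.226,10.000)–(3.060,9.000)
cell (3,10): code 1000 → (4.000,10.366)–(3.226,10.000)
cell (4,3): code 0010 → (4.000,3.856)–(4.020,4.000)
cell (4,4): code 0001 → (4.020,4.000)–(4.000,4.049)
cell (4,8): code 0010 → (4.000,8.497)–(4.656,9.000)
cell (4,9): code 0011 → (4.656,9.000)–(4.554,10.000)
cell (4,10): code 0001 → (4.554,10.000)–(4.000,10.366)
total: 22 segments, chained into 2 closed loop(s), length Σ = 17.093879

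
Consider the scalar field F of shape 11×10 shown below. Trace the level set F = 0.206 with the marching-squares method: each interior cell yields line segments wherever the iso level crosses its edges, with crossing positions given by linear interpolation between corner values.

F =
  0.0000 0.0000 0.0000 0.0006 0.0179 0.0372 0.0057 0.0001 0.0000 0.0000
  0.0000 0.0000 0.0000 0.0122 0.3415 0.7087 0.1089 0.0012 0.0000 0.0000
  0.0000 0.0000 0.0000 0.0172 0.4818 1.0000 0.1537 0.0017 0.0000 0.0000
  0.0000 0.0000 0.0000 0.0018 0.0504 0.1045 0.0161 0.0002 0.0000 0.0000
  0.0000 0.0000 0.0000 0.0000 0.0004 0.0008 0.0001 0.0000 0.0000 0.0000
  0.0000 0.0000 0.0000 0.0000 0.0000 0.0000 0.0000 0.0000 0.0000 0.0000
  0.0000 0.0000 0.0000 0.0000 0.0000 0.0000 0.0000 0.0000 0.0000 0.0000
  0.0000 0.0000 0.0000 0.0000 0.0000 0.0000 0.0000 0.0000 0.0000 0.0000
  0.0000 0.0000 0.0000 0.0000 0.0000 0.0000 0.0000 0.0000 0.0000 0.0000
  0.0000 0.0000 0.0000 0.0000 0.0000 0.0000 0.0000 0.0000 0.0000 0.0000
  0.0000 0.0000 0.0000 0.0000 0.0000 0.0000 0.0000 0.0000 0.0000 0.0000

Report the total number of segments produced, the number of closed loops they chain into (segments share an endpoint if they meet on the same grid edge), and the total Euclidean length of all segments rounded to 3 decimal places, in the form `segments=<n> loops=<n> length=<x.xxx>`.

cell (0,3): code 0100 → (0.581,4.000)–(1.000,3.589)
cell (0,4): code 1100 → (0.251,5.000)–(0.581,4.000)
cell (0,5): code 1000 → (1.000,5.838)–(0.251,5.000)
cell (1,3): code 0110 → (1.000,3.589)–(2.000,3.406)
cell (1,5): code 1001 → (2.000,5.938)–(1.000,5.838)
cell (2,3): code 0010 → (2.000,3.406)–(2.639,4.000)
cell (2,4): code 0011 → (2.639,4.000)–(2.887,5.000)
cell (2,5): code 0001 → (2.887,5.000)–(2.000,5.938)
total: 8 segments, chained into 1 closed loop(s), length Σ = 7.978740

segments=8 loops=1 length=7.979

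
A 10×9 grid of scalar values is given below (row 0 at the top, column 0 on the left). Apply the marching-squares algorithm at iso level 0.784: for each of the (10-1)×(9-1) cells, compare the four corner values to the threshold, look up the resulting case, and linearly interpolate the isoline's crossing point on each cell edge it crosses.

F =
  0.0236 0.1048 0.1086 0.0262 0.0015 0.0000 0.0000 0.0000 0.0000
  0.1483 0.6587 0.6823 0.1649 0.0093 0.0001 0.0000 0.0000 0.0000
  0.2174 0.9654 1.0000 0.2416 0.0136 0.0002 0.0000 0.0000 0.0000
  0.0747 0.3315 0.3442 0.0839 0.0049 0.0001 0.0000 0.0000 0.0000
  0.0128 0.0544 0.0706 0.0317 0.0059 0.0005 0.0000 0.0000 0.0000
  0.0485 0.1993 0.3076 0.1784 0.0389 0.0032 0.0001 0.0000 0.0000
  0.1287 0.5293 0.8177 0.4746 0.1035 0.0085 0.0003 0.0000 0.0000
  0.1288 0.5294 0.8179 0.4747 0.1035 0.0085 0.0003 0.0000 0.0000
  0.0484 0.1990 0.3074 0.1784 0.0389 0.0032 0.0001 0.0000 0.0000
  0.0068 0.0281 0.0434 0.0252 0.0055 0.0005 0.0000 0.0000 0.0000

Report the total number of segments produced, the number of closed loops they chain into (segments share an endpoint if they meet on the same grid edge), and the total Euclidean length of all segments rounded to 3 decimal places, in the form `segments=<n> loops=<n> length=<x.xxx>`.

segments=12 loops=2 length=6.698

cell (1,0): code 0100 → (1.409,1.000)–(2.000,0.757)
cell (1,1): code 1100 → (1.320,2.000)–(1.409,1.000)
cell (1,2): code 1000 → (2.000,2.285)–(1.320,2.000)
cell (2,0): code 0010 → (2.000,0.757)–(2.286,1.000)
cell (2,1): code 0011 → (2.286,1.000)–(2.329,2.000)
cell (2,2): code 0001 → (2.329,2.000)–(2.000,2.285)
cell (5,1): code 0100 → (5.934,2.000)–(6.000,1.883)
cell (5,2): code 1000 → (6.000,2.098)–(5.934,2.000)
cell (6,1): code 0110 → (6.000,1.883)–(7.000,1.882)
cell (6,2): code 1001 → (7.000,2.099)–(6.000,2.098)
cell (7,1): code 0010 → (7.000,1.882)–(7.066,2.000)
cell (7,2): code 0001 → (7.066,2.000)–(7.000,2.099)
total: 12 segments, chained into 2 closed loop(s), length Σ = 6.698349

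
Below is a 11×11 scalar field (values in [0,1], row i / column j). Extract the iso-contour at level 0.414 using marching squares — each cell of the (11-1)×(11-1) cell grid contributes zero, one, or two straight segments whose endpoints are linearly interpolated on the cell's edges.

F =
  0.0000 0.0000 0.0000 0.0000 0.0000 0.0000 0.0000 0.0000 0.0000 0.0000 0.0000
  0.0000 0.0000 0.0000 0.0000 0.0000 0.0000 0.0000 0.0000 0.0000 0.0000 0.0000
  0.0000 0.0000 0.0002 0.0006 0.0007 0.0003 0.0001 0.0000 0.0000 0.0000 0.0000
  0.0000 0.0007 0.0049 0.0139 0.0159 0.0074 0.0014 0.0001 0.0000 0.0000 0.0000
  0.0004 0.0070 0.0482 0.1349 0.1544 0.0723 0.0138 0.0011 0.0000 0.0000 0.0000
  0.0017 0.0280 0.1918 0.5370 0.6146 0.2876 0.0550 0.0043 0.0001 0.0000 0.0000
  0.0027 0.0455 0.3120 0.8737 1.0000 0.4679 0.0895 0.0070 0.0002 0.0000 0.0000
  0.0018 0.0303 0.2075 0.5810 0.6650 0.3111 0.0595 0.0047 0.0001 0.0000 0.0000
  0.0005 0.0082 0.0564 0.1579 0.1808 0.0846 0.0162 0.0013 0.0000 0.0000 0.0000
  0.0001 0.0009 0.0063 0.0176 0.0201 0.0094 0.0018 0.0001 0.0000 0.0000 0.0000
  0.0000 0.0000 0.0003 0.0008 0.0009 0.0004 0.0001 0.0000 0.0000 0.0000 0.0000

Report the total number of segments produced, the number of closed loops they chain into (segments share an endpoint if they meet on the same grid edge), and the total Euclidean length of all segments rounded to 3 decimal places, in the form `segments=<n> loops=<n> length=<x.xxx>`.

segments=12 loops=1 length=9.103

cell (4,2): code 0100 → (4.694,3.000)–(5.000,2.644)
cell (4,3): code 1100 → (4.564,4.000)–(4.694,3.000)
cell (4,4): code 1000 → (5.000,4.613)–(4.564,4.000)
cell (5,2): code 0110 → (5.000,2.644)–(6.000,2.182)
cell (5,4): code 1101 → (5.701,5.000)–(5.000,4.613)
cell (5,5): code 1000 → (6.000,5.142)–(5.701,5.000)
cell (6,2): code 0110 → (6.000,2.182)–(7.000,2.553)
cell (6,4): code 1011 → (7.000,4.709)–(6.344,5.000)
cell (6,5): code 0001 → (6.344,5.000)–(6.000,5.142)
cell (7,2): code 0010 → (7.000,2.553)–(7.395,3.000)
cell (7,3): code 0011 → (7.395,3.000)–(7.518,4.000)
cell (7,4): code 0001 → (7.518,4.000)–(7.000,4.709)
total: 12 segments, chained into 1 closed loop(s), length Σ = 9.102979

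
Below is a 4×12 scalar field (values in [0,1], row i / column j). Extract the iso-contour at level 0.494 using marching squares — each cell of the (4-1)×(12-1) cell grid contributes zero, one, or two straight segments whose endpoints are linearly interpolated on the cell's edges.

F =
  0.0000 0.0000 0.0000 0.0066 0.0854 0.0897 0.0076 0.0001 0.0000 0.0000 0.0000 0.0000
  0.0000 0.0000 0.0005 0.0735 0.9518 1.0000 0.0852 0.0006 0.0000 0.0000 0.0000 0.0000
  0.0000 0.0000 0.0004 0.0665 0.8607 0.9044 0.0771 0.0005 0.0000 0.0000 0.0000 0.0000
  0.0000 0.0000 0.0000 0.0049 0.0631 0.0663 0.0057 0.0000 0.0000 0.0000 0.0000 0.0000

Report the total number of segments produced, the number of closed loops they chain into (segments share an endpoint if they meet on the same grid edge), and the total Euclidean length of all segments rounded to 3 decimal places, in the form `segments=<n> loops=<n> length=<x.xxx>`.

cell (0,3): code 0100 → (0.472,4.000)–(1.000,3.479)
cell (0,4): code 1100 → (0.444,5.000)–(0.472,4.000)
cell (0,5): code 1000 → (1.000,5.553)–(0.444,5.000)
cell (1,3): code 0110 → (1.000,3.479)–(2.000,3.538)
cell (1,5): code 1001 → (2.000,5.496)–(1.000,5.553)
cell (2,3): code 0010 → (2.000,3.538)–(2.460,4.000)
cell (2,4): code 0011 → (2.460,4.000)–(2.490,5.000)
cell (2,5): code 0001 → (2.490,5.000)–(2.000,5.496)
total: 8 segments, chained into 1 closed loop(s), length Σ = 6.879241

segments=8 loops=1 length=6.879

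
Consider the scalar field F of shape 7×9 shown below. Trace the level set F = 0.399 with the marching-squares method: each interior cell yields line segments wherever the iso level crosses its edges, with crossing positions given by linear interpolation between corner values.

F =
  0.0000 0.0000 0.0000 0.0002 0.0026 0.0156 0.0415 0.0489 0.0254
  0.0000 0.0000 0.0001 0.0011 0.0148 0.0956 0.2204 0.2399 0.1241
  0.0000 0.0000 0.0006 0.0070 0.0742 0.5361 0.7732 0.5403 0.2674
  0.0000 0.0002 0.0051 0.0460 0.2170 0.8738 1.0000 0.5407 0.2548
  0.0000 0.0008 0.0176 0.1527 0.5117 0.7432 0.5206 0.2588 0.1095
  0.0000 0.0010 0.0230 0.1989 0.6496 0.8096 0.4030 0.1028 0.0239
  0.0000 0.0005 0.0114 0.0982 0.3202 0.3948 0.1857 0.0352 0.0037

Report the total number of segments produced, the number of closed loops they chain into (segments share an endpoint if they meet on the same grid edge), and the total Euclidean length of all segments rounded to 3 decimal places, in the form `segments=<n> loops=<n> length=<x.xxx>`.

segments=16 loops=1 length=13.422

cell (1,4): code 0100 → (1.689,5.000)–(2.000,4.703)
cell (1,5): code 1100 → (1.323,6.000)–(1.689,5.000)
cell (1,6): code 1100 → (1.530,7.000)–(1.323,6.000)
cell (1,7): code 1000 → (2.000,7.518)–(1.530,7.000)
cell (2,4): code 0110 → (2.000,4.703)–(3.000,4.277)
cell (2,7): code 1001 → (3.000,7.496)–(2.000,7.518)
cell (3,3): code 0100 → (3.618,4.000)–(4.000,3.686)
cell (3,4): code 1110 → (3.000,4.277)–(3.618,4.000)
cell (3,6): code 1011 → (4.000,6.464)–(3.503,7.000)
cell (3,7): code 0001 → (3.503,7.000)–(3.000,7.496)
cell (4,3): code 0110 → (4.000,3.686)–(5.000,3.444)
cell (4,6): code 1001 → (5.000,6.013)–(4.000,6.464)
cell (5,3): code 0010 → (5.000,3.444)–(5.761,4.000)
cell (5,4): code 0011 → (5.761,4.000)–(5.990,5.000)
cell (5,5): code 0011 → (5.990,5.000)–(5.018,6.000)
cell (5,6): code 0001 → (5.018,6.000)–(5.000,6.013)
total: 16 segments, chained into 1 closed loop(s), length Σ = 13.422206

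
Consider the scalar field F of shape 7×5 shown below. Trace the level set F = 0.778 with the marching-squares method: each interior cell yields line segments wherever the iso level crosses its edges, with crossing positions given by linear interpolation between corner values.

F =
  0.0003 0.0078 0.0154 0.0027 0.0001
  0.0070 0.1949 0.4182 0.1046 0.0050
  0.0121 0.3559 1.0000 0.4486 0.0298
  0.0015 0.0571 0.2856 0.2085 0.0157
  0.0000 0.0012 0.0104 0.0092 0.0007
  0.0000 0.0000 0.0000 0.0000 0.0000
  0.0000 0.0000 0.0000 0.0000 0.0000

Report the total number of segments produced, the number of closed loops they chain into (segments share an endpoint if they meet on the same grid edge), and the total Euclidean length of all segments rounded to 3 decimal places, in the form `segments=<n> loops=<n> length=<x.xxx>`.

cell (1,1): code 0100 → (1.618,2.000)–(2.000,1.655)
cell (1,2): code 1000 → (2.000,2.403)–(1.618,2.000)
cell (2,1): code 0010 → (2.000,1.655)–(2.311,2.000)
cell (2,2): code 0001 → (2.311,2.000)–(2.000,2.403)
total: 4 segments, chained into 1 closed loop(s), length Σ = 2.041554

segments=4 loops=1 length=2.042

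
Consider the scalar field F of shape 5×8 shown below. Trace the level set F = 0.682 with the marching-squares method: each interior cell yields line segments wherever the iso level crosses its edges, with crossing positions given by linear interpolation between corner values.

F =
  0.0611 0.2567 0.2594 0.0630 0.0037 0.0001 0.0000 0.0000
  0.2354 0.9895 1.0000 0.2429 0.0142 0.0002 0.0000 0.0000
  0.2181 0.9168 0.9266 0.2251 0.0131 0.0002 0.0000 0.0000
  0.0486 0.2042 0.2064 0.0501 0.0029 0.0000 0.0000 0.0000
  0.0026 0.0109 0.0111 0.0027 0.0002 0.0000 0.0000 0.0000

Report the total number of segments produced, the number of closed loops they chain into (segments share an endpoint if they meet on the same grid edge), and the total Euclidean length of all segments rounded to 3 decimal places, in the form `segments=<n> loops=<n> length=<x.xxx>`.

cell (0,0): code 0100 → (0.580,1.000)–(1.000,0.592)
cell (0,1): code 1100 → (0.571,2.000)–(0.580,1.000)
cell (0,2): code 1000 → (1.000,2.420)–(0.571,2.000)
cell (1,0): code 0110 → (1.000,0.592)–(2.000,0.664)
cell (1,2): code 1001 → (2.000,2.349)–(1.000,2.420)
cell (2,0): code 0010 → (2.000,0.664)–(2.329,1.000)
cell (2,1): code 0011 → (2.329,1.000)–(2.340,2.000)
cell (2,2): code 0001 → (2.340,2.000)–(2.000,2.349)
total: 8 segments, chained into 1 closed loop(s), length Σ = 6.148370

segments=8 loops=1 length=6.148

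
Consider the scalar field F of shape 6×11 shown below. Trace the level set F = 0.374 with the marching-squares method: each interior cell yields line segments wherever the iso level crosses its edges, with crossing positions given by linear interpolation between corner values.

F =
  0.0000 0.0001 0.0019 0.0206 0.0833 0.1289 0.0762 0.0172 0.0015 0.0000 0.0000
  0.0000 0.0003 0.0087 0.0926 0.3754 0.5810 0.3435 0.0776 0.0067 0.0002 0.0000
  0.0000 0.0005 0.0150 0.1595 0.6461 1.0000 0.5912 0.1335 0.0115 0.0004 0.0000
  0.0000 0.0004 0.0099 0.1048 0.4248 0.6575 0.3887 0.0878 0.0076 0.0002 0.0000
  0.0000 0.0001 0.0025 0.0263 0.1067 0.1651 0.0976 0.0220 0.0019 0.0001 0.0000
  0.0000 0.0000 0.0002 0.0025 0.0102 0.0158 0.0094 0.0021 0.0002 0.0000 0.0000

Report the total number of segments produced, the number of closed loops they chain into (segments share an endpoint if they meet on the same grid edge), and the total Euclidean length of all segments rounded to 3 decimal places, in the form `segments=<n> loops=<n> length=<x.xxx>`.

segments=12 loops=1 length=9.080

cell (0,3): code 0100 → (0.995,4.000)–(1.000,3.995)
cell (0,4): code 1100 → (0.542,5.000)–(0.995,4.000)
cell (0,5): code 1000 → (1.000,5.872)–(0.542,5.000)
cell (1,3): code 0110 → (1.000,3.995)–(2.000,3.441)
cell (1,5): code 1101 → (1.123,6.000)–(1.000,5.872)
cell (1,6): code 1000 → (2.000,6.475)–(1.123,6.000)
cell (2,3): code 0110 → (2.000,3.441)–(3.000,3.841)
cell (2,6): code 1001 → (3.000,6.049)–(2.000,6.475)
cell (3,3): code 0010 → (3.000,3.841)–(3.160,4.000)
cell (3,4): code 0011 → (3.160,4.000)–(3.576,5.000)
cell (3,5): code 0011 → (3.576,5.000)–(3.050,6.000)
cell (3,6): code 0001 → (3.050,6.000)–(3.000,6.049)
total: 12 segments, chained into 1 closed loop(s), length Σ = 9.079661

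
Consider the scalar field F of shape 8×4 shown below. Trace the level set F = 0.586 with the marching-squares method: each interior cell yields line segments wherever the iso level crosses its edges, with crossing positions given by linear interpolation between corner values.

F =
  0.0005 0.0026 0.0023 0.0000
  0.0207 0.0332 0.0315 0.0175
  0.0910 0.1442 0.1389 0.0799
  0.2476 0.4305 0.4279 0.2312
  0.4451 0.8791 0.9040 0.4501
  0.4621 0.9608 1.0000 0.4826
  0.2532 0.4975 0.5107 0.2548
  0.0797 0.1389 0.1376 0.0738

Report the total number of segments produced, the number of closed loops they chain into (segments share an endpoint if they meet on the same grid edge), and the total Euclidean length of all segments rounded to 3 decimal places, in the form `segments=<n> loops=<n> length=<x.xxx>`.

segments=8 loops=1 length=8.185

cell (3,0): code 0100 → (3.347,1.000)–(4.000,0.325)
cell (3,1): code 1100 → (3.332,2.000)–(3.347,1.000)
cell (3,2): code 1000 → (4.000,2.701)–(3.332,2.000)
cell (4,0): code 0110 → (4.000,0.325)–(5.000,0.248)
cell (4,2): code 1001 → (5.000,2.800)–(4.000,2.701)
cell (5,0): code 0010 → (5.000,0.248)–(5.809,1.000)
cell (5,1): code 0011 → (5.809,1.000)–(5.846,2.000)
cell (5,2): code 0001 → (5.846,2.000)–(5.000,2.800)
total: 8 segments, chained into 1 closed loop(s), length Σ = 8.185021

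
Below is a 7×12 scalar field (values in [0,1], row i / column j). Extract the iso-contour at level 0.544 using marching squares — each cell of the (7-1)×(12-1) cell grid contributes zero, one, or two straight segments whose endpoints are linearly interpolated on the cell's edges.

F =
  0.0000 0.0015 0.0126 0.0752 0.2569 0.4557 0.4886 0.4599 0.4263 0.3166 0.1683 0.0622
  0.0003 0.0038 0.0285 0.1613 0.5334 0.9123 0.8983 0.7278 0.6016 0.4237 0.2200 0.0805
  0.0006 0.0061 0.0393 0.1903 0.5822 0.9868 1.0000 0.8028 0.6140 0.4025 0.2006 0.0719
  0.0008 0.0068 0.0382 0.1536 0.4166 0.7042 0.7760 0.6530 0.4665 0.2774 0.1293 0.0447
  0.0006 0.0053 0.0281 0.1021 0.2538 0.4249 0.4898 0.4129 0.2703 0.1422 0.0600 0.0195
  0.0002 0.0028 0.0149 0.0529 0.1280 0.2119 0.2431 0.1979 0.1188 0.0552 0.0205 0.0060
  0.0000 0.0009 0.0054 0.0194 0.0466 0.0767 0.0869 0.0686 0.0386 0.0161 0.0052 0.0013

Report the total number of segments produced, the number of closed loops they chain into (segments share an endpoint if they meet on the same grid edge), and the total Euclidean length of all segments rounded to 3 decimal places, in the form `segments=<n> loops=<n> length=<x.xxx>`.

cell (0,4): code 0100 → (0.193,5.000)–(1.000,4.028)
cell (0,5): code 1100 → (0.135,6.000)–(0.193,5.000)
cell (0,6): code 1100 → (0.314,7.000)–(0.135,6.000)
cell (0,7): code 1100 → (0.671,8.000)–(0.314,7.000)
cell (0,8): code 1000 → (1.000,8.324)–(0.671,8.000)
cell (1,3): code 0100 → (1.217,4.000)–(2.000,3.903)
cell (1,4): code 1110 → (1.000,4.028)–(1.217,4.000)
cell (1,8): code 1001 → (2.000,8.331)–(1.000,8.324)
cell (2,3): code 0010 → (2.000,3.903)–(2.231,4.000)
cell (2,4): code 0111 → (2.231,4.000)–(3.000,4.443)
cell (2,7): code 1011 → (3.000,7.584)–(2.475,8.000)
cell (2,8): code 0001 → (2.475,8.000)–(2.000,8.331)
cell (3,4): code 0010 → (3.000,4.443)–(3.574,5.000)
cell (3,5): code 0011 → (3.574,5.000)–(3.811,6.000)
cell (3,6): code 0011 → (3.811,6.000)–(3.454,7.000)
cell (3,7): code 0001 → (3.454,7.000)–(3.000,7.584)
total: 16 segments, chained into 1 closed loop(s), length Σ = 12.827435

segments=16 loops=1 length=12.827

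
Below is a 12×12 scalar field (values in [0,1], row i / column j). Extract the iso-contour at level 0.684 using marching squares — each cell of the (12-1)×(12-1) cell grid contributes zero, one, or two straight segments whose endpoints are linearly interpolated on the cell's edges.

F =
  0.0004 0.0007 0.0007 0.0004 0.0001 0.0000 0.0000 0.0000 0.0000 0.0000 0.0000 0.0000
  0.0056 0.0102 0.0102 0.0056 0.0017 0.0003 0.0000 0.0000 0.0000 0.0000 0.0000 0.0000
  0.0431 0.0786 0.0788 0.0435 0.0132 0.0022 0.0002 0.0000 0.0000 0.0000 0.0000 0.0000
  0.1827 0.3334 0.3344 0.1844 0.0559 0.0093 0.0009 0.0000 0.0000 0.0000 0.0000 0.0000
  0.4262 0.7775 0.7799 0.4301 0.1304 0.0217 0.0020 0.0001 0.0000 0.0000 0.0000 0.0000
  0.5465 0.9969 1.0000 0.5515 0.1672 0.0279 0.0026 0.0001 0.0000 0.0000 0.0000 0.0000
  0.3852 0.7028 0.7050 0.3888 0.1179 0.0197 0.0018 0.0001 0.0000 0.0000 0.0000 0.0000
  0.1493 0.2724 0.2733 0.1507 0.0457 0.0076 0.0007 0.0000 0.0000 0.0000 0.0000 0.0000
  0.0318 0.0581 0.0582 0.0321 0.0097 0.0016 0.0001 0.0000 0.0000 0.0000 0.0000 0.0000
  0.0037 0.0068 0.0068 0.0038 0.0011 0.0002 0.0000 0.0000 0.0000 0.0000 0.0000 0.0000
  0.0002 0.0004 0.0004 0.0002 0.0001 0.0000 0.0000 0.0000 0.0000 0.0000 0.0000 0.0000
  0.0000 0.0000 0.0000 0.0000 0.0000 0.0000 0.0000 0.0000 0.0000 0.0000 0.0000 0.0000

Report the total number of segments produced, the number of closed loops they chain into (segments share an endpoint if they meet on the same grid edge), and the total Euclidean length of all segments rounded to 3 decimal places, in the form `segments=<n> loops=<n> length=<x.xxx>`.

segments=10 loops=1 length=7.392

cell (3,0): code 0100 → (3.789,1.000)–(4.000,0.734)
cell (3,1): code 1100 → (3.785,2.000)–(3.789,1.000)
cell (3,2): code 1000 → (4.000,2.274)–(3.785,2.000)
cell (4,0): code 0110 → (4.000,0.734)–(5.000,0.305)
cell (4,2): code 1001 → (5.000,2.705)–(4.000,2.274)
cell (5,0): code 0110 → (5.000,0.305)–(6.000,0.941)
cell (5,2): code 1001 → (6.000,2.066)–(5.000,2.705)
cell (6,0): code 0010 → (6.000,0.941)–(6.044,1.000)
cell (6,1): code 0011 → (6.044,1.000)–(6.049,2.000)
cell (6,2): code 0001 → (6.049,2.000)–(6.000,2.066)
total: 10 segments, chained into 1 closed loop(s), length Σ = 7.391630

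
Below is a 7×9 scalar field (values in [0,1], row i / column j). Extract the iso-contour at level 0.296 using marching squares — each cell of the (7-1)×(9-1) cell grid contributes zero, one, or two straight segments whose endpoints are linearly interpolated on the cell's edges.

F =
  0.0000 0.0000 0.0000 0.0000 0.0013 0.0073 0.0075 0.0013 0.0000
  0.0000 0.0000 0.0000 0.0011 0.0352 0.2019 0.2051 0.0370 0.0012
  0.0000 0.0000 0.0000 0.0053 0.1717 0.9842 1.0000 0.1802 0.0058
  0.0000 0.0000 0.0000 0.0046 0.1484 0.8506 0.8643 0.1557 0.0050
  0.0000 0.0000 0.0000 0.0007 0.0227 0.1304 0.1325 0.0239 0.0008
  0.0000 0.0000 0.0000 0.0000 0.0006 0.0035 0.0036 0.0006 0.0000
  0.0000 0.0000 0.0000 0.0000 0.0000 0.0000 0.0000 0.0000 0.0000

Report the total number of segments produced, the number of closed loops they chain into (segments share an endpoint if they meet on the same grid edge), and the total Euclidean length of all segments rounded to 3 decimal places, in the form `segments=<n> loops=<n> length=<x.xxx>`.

segments=8 loops=1 length=8.678

cell (1,4): code 0100 → (1.120,5.000)–(2.000,4.153)
cell (1,5): code 1100 → (1.114,6.000)–(1.120,5.000)
cell (1,6): code 1000 → (2.000,6.859)–(1.114,6.000)
cell (2,4): code 0110 → (2.000,4.153)–(3.000,4.210)
cell (2,6): code 1001 → (3.000,6.802)–(2.000,6.859)
cell (3,4): code 0010 → (3.000,4.210)–(3.770,5.000)
cell (3,5): code 0011 → (3.770,5.000)–(3.777,6.000)
cell (3,6): code 0001 → (3.777,6.000)–(3.000,6.802)
total: 8 segments, chained into 1 closed loop(s), length Σ = 8.677554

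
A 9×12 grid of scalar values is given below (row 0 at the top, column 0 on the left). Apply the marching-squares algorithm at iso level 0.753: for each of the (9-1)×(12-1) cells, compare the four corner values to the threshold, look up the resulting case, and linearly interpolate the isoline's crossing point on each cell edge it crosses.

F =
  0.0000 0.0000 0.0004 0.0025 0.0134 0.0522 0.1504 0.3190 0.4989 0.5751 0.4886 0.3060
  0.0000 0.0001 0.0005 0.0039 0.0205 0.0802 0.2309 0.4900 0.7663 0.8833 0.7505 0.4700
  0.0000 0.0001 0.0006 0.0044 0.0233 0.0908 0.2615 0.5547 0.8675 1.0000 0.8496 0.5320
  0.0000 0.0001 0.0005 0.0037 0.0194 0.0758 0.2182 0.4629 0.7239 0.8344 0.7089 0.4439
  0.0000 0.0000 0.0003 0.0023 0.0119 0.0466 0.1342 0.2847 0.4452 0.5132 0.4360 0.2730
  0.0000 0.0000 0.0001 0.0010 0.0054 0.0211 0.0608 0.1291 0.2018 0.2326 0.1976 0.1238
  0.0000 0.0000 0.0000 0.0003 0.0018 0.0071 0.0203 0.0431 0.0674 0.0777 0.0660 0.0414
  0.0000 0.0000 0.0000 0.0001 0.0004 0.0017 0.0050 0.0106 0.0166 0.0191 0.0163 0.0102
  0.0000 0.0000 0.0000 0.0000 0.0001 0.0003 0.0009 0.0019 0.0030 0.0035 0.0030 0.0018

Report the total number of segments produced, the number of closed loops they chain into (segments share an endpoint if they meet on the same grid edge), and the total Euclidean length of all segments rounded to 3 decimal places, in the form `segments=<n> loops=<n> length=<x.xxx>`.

cell (0,7): code 0100 → (0.950,8.000)–(1.000,7.952)
cell (0,8): code 1100 → (0.577,9.000)–(0.950,8.000)
cell (0,9): code 1000 → (1.000,9.981)–(0.577,9.000)
cell (1,7): code 0110 → (1.000,7.952)–(2.000,7.634)
cell (1,9): code 1101 → (1.025,10.000)–(1.000,9.981)
cell (1,10): code 1000 → (2.000,10.304)–(1.025,10.000)
cell (2,7): code 0010 → (2.000,7.634)–(2.797,8.000)
cell (2,8): code 0111 → (2.797,8.000)–(3.000,8.263)
cell (2,9): code 1011 → (3.000,9.649)–(2.687,10.000)
cell (2,10): code 0001 → (2.687,10.000)–(2.000,10.304)
cell (3,8): code 0010 → (3.000,8.263)–(3.253,9.000)
cell (3,9): code 0001 → (3.253,9.000)–(3.000,9.649)
total: 12 segments, chained into 1 closed loop(s), length Σ = 8.213662

segments=12 loops=1 length=8.214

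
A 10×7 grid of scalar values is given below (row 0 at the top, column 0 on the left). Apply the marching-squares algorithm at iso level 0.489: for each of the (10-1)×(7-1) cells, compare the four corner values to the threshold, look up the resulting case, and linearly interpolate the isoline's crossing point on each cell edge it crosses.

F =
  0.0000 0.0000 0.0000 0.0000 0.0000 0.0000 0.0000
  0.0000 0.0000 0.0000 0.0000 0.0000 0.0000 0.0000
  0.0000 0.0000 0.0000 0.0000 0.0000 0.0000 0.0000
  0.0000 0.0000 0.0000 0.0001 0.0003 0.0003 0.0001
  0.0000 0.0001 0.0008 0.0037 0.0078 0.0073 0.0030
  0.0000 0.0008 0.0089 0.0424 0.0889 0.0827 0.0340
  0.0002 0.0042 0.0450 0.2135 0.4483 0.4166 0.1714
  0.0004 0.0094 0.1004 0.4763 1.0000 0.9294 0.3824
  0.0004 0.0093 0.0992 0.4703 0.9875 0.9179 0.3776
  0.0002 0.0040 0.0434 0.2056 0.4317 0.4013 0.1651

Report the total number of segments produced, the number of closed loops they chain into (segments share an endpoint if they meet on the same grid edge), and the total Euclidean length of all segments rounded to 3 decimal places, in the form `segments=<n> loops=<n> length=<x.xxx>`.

cell (6,3): code 0100 → (6.074,4.000)–(7.000,3.024)
cell (6,4): code 1100 → (6.141,5.000)–(6.074,4.000)
cell (6,5): code 1000 → (7.000,5.805)–(6.141,5.000)
cell (7,3): code 0110 → (7.000,3.024)–(8.000,3.036)
cell (7,5): code 1001 → (8.000,5.794)–(7.000,5.805)
cell (8,3): code 0010 → (8.000,3.036)–(8.897,4.000)
cell (8,4): code 0011 → (8.897,4.000)–(8.830,5.000)
cell (8,5): code 0001 → (8.830,5.000)–(8.000,5.794)
total: 8 segments, chained into 1 closed loop(s), length Σ = 8.992440

segments=8 loops=1 length=8.992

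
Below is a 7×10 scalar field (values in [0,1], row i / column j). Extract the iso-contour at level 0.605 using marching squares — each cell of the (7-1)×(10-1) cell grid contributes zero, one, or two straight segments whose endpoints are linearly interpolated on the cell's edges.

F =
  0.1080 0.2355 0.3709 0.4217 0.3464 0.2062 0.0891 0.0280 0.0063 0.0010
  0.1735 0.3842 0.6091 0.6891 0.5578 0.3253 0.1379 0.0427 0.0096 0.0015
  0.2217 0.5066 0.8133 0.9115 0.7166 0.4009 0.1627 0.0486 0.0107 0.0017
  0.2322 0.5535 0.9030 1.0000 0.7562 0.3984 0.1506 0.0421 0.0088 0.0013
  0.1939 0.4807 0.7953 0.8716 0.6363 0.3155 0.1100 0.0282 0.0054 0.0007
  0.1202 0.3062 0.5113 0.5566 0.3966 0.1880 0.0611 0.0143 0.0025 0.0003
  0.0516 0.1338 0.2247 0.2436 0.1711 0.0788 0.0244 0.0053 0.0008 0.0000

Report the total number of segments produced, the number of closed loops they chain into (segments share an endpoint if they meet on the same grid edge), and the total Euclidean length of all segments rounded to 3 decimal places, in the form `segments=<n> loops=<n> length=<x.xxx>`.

cell (0,1): code 0100 → (0.983,2.000)–(1.000,1.982)
cell (0,2): code 1100 → (0.685,3.000)–(0.983,2.000)
cell (0,3): code 1000 → (1.000,3.641)–(0.685,3.000)
cell (1,1): code 0110 → (1.000,1.982)–(2.000,1.321)
cell (1,3): code 1101 → (1.297,4.000)–(1.000,3.641)
cell (1,4): code 1000 → (2.000,4.354)–(1.297,4.000)
cell (2,1): code 0110 → (2.000,1.321)–(3.000,1.147)
cell (2,4): code 1001 → (3.000,4.423)–(2.000,4.354)
cell (3,1): code 0110 → (3.000,1.147)–(4.000,1.395)
cell (3,4): code 1001 → (4.000,4.098)–(3.000,4.423)
cell (4,1): code 0010 → (4.000,1.395)–(4.670,2.000)
cell (4,2): code 0011 → (4.670,2.000)–(4.846,3.000)
cell (4,3): code 0011 → (4.846,3.000)–(4.131,4.000)
cell (4,4): code 0001 → (4.131,4.000)–(4.000,4.098)
total: 14 segments, chained into 1 closed loop(s), length Σ = 11.643643

segments=14 loops=1 length=11.644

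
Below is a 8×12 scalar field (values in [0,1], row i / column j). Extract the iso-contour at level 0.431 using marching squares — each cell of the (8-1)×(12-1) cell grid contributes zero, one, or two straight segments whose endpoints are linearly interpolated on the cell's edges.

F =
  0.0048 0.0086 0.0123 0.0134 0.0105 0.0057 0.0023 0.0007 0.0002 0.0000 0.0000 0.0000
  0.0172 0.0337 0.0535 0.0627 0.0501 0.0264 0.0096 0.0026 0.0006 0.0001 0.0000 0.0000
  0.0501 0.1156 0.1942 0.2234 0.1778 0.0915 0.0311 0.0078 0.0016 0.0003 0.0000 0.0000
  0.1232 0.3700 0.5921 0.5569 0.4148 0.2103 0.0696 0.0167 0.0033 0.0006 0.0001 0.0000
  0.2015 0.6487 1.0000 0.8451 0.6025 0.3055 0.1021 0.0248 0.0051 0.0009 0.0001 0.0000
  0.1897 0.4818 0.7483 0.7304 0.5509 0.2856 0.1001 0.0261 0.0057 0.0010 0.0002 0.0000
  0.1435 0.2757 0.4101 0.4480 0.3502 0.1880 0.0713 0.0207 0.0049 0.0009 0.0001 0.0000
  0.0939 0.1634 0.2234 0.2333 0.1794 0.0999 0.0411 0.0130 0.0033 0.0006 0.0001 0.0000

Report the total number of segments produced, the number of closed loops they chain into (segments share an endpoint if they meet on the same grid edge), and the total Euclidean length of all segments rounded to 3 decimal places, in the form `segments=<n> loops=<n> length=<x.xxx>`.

cell (2,1): code 0100 → (2.595,2.000)–(3.000,1.275)
cell (2,2): code 1100 → (2.622,3.000)–(2.595,2.000)
cell (2,3): code 1000 → (3.000,3.886)–(2.622,3.000)
cell (3,0): code 0100 → (3.219,1.000)–(4.000,0.513)
cell (3,1): code 1110 → (3.000,1.275)–(3.219,1.000)
cell (3,3): code 1101 → (3.086,4.000)–(3.000,3.886)
cell (3,4): code 1000 → (4.000,4.577)–(3.086,4.000)
cell (4,0): code 0110 → (4.000,0.513)–(5.000,0.826)
cell (4,4): code 1001 → (5.000,4.452)–(4.000,4.577)
cell (5,0): code 0010 → (5.000,0.826)–(5.246,1.000)
cell (5,1): code 0011 → (5.246,1.000)–(5.938,2.000)
cell (5,2): code 0111 → (5.938,2.000)–(6.000,2.551)
cell (5,3): code 1011 → (6.000,3.174)–(5.597,4.000)
cell (5,4): code 0001 → (5.597,4.000)–(5.000,4.452)
cell (6,2): code 0010 → (6.000,2.551)–(6.079,3.000)
cell (6,3): code 0001 → (6.079,3.000)–(6.000,3.174)
total: 16 segments, chained into 1 closed loop(s), length Σ = 11.732374

segments=16 loops=1 length=11.732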